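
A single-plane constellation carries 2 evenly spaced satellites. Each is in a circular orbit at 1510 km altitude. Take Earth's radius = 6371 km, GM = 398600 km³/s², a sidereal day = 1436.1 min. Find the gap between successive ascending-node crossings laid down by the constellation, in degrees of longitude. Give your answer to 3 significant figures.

14.5°

Semi-major axis a = 6371 + 1510 = 7881 km. Period T = 2π√(a³/μ) = 2π√(7881³/398600) = 6962.8 s = 116.05 min.
Single-satellite node shift = (6962.8/86166) × 360° = 29.09°.
With 2 satellites evenly phased, successive equator crossings are 29.09/2 = 14.545° apart.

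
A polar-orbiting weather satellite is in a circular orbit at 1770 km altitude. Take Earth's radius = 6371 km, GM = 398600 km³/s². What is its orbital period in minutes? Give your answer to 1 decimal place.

Semi-major axis a = 6371 + 1770 = 8141 km. Period T = 2π√(a³/μ) = 2π√(8141³/398600) = 7310.2 s = 121.84 min.

121.8 min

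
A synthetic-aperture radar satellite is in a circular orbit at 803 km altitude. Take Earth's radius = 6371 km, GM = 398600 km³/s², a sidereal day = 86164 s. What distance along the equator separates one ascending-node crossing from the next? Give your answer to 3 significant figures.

Semi-major axis a = 6371 + 803 = 7174 km. Period T = 2π√(a³/μ) = 2π√(7174³/398600) = 6047.2 s = 100.79 min.
During one orbit Earth rotates (6047.2 / 86164) × 360° = 25.27°.
At the equator that is 25.27° × (2π·6371/360) km/° = 25.27 × 111.2 = 2809 km.

2810 km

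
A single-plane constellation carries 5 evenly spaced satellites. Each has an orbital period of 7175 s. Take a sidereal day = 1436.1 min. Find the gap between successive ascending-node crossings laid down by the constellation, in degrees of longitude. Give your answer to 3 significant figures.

6.00°

Single-satellite node shift = (7175.0/86166) × 360° = 29.98°.
With 5 satellites evenly phased, successive equator crossings are 29.98/5 = 5.995° apart.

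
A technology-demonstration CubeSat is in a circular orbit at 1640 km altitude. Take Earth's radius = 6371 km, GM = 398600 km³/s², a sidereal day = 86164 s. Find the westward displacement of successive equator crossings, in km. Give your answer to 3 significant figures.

3320 km

Semi-major axis a = 6371 + 1640 = 8011 km. Period T = 2π√(a³/μ) = 2π√(8011³/398600) = 7135.8 s = 118.93 min.
During one orbit Earth rotates (7135.8 / 86164) × 360° = 29.81°.
At the equator that is 29.81° × (2π·6371/360) km/° = 29.81 × 111.2 = 3315 km.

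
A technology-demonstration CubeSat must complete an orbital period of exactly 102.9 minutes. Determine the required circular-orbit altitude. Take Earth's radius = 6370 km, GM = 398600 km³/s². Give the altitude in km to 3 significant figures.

T = 102.9 min = 6174.0 s.
From T = 2π√(a³/μ): a = (μ T²/4π²)^(1/3) = (398600 × 6174.0² / 4π²)^(1/3) = 7274 km.
Altitude h = a − R = 7274 − 6370 = 904 km.

904 km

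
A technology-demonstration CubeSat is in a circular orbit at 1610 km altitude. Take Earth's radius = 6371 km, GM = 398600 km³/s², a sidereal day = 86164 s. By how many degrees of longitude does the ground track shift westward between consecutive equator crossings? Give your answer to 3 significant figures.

29.6°

Semi-major axis a = 6371 + 1610 = 7981 km. Period T = 2π√(a³/μ) = 2π√(7981³/398600) = 7095.7 s = 118.26 min.
During one orbit Earth rotates (7095.7 / 86164) × 360° = 29.65°.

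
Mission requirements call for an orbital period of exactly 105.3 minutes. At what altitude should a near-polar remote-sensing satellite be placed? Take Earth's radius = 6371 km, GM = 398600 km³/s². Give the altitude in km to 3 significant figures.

T = 105.3 min = 6318.0 s.
From T = 2π√(a³/μ): a = (μ T²/4π²)^(1/3) = (398600 × 6318.0² / 4π²)^(1/3) = 7387 km.
Altitude h = a − R = 7387 − 6371 = 1016 km.

1020 km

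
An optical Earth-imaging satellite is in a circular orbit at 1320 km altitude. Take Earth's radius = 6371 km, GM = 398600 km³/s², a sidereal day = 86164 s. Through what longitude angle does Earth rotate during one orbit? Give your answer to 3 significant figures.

Semi-major axis a = 6371 + 1320 = 7691 km. Period T = 2π√(a³/μ) = 2π√(7691³/398600) = 6712.5 s = 111.88 min.
During one orbit Earth rotates (6712.5 / 86164) × 360° = 28.05°.

28.0°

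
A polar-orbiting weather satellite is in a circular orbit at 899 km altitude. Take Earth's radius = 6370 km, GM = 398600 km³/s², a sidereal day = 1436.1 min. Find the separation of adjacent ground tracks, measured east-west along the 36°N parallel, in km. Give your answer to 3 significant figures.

2320 km

Semi-major axis a = 6370 + 899 = 7269 km. Period T = 2π√(a³/μ) = 2π√(7269³/398600) = 6167.7 s = 102.79 min.
Node shift per orbit = (6167.7/86166) × 360° = 25.77°.
Equatorial spacing = 25.77 × 111.2 km/° = 2865 km.
At 36° latitude, spacing = 2865 × cos(36°) = 2318 km.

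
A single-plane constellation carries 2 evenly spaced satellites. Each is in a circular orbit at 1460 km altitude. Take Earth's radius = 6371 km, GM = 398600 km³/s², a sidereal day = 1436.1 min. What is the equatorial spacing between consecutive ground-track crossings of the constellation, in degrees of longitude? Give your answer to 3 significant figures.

14.4°

Semi-major axis a = 6371 + 1460 = 7831 km. Period T = 2π√(a³/μ) = 2π√(7831³/398600) = 6896.6 s = 114.94 min.
Single-satellite node shift = (6896.6/86166) × 360° = 28.81°.
With 2 satellites evenly phased, successive equator crossings are 28.81/2 = 14.407° apart.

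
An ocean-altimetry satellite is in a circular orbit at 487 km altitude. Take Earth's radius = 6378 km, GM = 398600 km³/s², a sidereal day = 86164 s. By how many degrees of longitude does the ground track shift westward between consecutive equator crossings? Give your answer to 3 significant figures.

Semi-major axis a = 6378 + 487 = 6865 km. Period T = 2π√(a³/μ) = 2π√(6865³/398600) = 5660.7 s = 94.35 min.
During one orbit Earth rotates (5660.7 / 86164) × 360° = 23.65°.

23.7°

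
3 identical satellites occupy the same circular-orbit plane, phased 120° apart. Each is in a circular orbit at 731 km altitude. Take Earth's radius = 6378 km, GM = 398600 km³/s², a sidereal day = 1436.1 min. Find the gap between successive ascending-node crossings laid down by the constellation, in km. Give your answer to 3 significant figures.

925 km

Semi-major axis a = 6378 + 731 = 7109 km. Period T = 2π√(a³/μ) = 2π√(7109³/398600) = 5965.2 s = 99.42 min.
Single-satellite node shift = (5965.2/86166) × 360° = 24.92°.
With 3 satellites evenly phased, successive equator crossings are 24.92/3 = 8.307° apart.
That is 8.307 × 111.3 = 925 km at the equator.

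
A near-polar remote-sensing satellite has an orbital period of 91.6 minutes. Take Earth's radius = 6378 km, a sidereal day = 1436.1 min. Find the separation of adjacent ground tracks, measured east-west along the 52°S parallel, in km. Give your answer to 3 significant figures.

1570 km

T = 91.6 min = 5496.0 s.
Node shift per orbit = (5496.0/86166) × 360° = 22.96°.
Equatorial spacing = 22.96 × 111.3 km/° = 2556 km.
At 52° latitude, spacing = 2556 × cos(52°) = 1574 km.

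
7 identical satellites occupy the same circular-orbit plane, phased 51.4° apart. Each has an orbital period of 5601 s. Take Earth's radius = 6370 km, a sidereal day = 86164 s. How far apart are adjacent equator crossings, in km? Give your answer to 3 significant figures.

372 km

Single-satellite node shift = (5601.0/86164) × 360° = 23.40°.
With 7 satellites evenly phased, successive equator crossings are 23.40/7 = 3.343° apart.
That is 3.343 × 111.2 = 372 km at the equator.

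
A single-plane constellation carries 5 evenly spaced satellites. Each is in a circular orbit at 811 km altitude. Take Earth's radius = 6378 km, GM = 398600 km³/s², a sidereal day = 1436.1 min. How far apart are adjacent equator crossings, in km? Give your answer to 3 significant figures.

Semi-major axis a = 6378 + 811 = 7189 km. Period T = 2π√(a³/μ) = 2π√(7189³/398600) = 6066.2 s = 101.10 min.
Single-satellite node shift = (6066.2/86166) × 360° = 25.34°.
With 5 satellites evenly phased, successive equator crossings are 25.34/5 = 5.069° apart.
That is 5.069 × 111.3 = 564 km at the equator.

564 km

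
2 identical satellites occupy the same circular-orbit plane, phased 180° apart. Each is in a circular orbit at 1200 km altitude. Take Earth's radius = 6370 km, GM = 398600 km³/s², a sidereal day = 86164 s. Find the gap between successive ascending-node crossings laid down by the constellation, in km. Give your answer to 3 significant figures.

Semi-major axis a = 6370 + 1200 = 7570 km. Period T = 2π√(a³/μ) = 2π√(7570³/398600) = 6554.7 s = 109.25 min.
Single-satellite node shift = (6554.7/86164) × 360° = 27.39°.
With 2 satellites evenly phased, successive equator crossings are 27.39/2 = 13.693° apart.
That is 13.693 × 111.2 = 1522 km at the equator.

1520 km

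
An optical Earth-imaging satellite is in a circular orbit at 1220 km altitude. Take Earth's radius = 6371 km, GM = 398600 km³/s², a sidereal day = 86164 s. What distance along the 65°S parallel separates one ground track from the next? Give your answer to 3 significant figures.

1290 km

Semi-major axis a = 6371 + 1220 = 7591 km. Period T = 2π√(a³/μ) = 2π√(7591³/398600) = 6582.0 s = 109.70 min.
Node shift per orbit = (6582.0/86164) × 360° = 27.50°.
Equatorial spacing = 27.50 × 111.2 km/° = 3058 km.
At 65° latitude, spacing = 3058 × cos(65°) = 1292 km.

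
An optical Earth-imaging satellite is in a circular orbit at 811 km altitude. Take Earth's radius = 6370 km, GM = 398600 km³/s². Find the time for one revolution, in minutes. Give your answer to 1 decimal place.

100.9 min

Semi-major axis a = 6370 + 811 = 7181 km. Period T = 2π√(a³/μ) = 2π√(7181³/398600) = 6056.0 s = 100.93 min.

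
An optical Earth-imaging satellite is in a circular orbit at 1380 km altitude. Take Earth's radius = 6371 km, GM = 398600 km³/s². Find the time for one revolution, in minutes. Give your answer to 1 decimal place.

113.2 min

Semi-major axis a = 6371 + 1380 = 7751 km. Period T = 2π√(a³/μ) = 2π√(7751³/398600) = 6791.2 s = 113.19 min.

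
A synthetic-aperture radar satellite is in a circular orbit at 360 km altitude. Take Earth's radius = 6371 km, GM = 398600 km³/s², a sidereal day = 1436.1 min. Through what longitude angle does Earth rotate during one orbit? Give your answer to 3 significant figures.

Semi-major axis a = 6371 + 360 = 6731 km. Period T = 2π√(a³/μ) = 2π√(6731³/398600) = 5495.8 s = 91.60 min.
During one orbit Earth rotates (5495.8 / 86166) × 360° = 22.96°.

23.0°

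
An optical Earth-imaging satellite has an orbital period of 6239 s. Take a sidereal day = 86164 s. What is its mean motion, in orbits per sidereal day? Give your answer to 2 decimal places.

Orbits per sidereal day = 86164 / 6239.0 = 13.811.

13.81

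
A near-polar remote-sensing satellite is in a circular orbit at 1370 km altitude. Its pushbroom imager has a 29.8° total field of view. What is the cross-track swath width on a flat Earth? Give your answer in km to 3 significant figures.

729 km

Half-angle = 29.8°/2 = 14.9°.
Swath width ≈ 2h·tan(θ/2) = 2 × 1370 × tan(14.9°) = 729.1 km.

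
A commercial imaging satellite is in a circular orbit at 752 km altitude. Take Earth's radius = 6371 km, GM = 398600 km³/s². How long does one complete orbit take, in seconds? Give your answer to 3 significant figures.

Semi-major axis a = 6371 + 752 = 7123 km. Period T = 2π√(a³/μ) = 2π√(7123³/398600) = 5982.8 s = 99.71 min.

5980 seconds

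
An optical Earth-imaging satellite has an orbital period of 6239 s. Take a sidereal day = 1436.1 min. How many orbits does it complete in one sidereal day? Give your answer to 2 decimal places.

Orbits per sidereal day = 86166 / 6239.0 = 13.811.

13.81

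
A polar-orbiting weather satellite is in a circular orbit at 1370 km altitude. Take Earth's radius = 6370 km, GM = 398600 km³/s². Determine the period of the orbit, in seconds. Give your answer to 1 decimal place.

Semi-major axis a = 6370 + 1370 = 7740 km. Period T = 2π√(a³/μ) = 2π√(7740³/398600) = 6776.8 s = 112.95 min.

6776.8 seconds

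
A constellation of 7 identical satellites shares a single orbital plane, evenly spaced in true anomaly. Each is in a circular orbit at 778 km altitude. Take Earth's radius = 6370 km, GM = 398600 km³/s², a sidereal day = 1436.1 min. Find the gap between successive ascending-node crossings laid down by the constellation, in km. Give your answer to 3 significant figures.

399 km

Semi-major axis a = 6370 + 778 = 7148 km. Period T = 2π√(a³/μ) = 2π√(7148³/398600) = 6014.3 s = 100.24 min.
Single-satellite node shift = (6014.3/86166) × 360° = 25.13°.
With 7 satellites evenly phased, successive equator crossings are 25.13/7 = 3.590° apart.
That is 3.590 × 111.2 = 399 km at the equator.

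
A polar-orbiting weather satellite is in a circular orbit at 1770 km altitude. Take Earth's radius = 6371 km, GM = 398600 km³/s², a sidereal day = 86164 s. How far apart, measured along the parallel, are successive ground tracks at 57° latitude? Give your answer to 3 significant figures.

Semi-major axis a = 6371 + 1770 = 8141 km. Period T = 2π√(a³/μ) = 2π√(8141³/398600) = 7310.2 s = 121.84 min.
Node shift per orbit = (7310.2/86164) × 360° = 30.54°.
Equatorial spacing = 30.54 × 111.2 km/° = 3396 km.
At 57° latitude, spacing = 3396 × cos(57°) = 1850 km.

1850 km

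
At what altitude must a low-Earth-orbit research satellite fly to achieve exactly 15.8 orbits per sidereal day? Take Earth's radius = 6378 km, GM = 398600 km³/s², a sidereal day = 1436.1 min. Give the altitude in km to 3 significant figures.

Required period T = 86166 / 15.8 = 5453.5 s.
From T = 2π√(a³/μ): a = (μ T²/4π²)^(1/3) = (398600 × 5453.5² / 4π²)^(1/3) = 6696 km.
Altitude h = a − R = 6696 − 6378 = 318 km.

318 km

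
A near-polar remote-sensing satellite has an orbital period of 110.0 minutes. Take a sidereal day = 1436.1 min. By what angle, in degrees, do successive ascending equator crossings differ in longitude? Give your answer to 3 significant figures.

27.6°

T = 110.0 min = 6600.0 s.
During one orbit Earth rotates (6600.0 / 86166) × 360° = 27.57°.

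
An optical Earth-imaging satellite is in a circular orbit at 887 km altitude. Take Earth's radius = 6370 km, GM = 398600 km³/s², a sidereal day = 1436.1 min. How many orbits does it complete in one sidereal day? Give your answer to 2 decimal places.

Semi-major axis a = 6370 + 887 = 7257 km. Period T = 2π√(a³/μ) = 2π√(7257³/398600) = 6152.4 s = 102.54 min.
Orbits per sidereal day = 86166 / 6152.4 = 14.005.

14.01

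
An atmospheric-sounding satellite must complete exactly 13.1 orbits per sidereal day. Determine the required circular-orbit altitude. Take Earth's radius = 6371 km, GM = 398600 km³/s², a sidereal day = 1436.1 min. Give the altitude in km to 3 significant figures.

1220 km

Required period T = 86166 / 13.1 = 6577.6 s.
From T = 2π√(a³/μ): a = (μ T²/4π²)^(1/3) = (398600 × 6577.6² / 4π²)^(1/3) = 7588 km.
Altitude h = a − R = 7588 − 6371 = 1217 km.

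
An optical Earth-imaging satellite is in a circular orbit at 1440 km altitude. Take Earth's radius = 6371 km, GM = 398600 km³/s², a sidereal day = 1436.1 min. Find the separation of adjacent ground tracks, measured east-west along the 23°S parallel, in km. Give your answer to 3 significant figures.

2940 km

Semi-major axis a = 6371 + 1440 = 7811 km. Period T = 2π√(a³/μ) = 2π√(7811³/398600) = 6870.2 s = 114.50 min.
Node shift per orbit = (6870.2/86166) × 360° = 28.70°.
Equatorial spacing = 28.70 × 111.2 km/° = 3192 km.
At 23° latitude, spacing = 3192 × cos(23°) = 2938 km.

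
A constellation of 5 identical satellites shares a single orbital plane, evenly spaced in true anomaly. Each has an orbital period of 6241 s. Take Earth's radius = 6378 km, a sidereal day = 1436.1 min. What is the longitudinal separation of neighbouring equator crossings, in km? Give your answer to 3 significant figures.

581 km

Single-satellite node shift = (6241.0/86166) × 360° = 26.07°.
With 5 satellites evenly phased, successive equator crossings are 26.07/5 = 5.215° apart.
That is 5.215 × 111.3 = 581 km at the equator.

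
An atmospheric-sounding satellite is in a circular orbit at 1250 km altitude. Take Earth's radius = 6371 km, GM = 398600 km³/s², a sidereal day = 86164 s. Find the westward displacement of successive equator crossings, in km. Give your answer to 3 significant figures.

Semi-major axis a = 6371 + 1250 = 7621 km. Period T = 2π√(a³/μ) = 2π√(7621³/398600) = 6621.1 s = 110.35 min.
During one orbit Earth rotates (6621.1 / 86164) × 360° = 27.66°.
At the equator that is 27.66° × (2π·6371/360) km/° = 27.66 × 111.2 = 3076 km.

3080 km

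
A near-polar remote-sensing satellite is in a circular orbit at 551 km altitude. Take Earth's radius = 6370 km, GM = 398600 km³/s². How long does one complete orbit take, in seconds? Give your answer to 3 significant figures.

Semi-major axis a = 6370 + 551 = 6921 km. Period T = 2π√(a³/μ) = 2π√(6921³/398600) = 5730.1 s = 95.50 min.

5730 seconds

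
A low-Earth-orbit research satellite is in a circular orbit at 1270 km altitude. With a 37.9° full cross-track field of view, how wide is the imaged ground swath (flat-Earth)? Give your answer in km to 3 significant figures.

872 km

Half-angle = 37.9°/2 = 18.95°.
Swath width ≈ 2h·tan(θ/2) = 2 × 1270 × tan(18.95°) = 872.1 km.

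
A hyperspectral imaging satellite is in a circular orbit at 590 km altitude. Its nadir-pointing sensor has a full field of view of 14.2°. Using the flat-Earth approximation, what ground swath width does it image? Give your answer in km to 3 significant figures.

Half-angle = 14.2°/2 = 7.1°.
Swath width ≈ 2h·tan(θ/2) = 2 × 590 × tan(7.1°) = 147.0 km.

147 km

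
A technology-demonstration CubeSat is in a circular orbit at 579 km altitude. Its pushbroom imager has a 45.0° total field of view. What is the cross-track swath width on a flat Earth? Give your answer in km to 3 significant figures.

480 km

Half-angle = 45.0°/2 = 22.5°.
Swath width ≈ 2h·tan(θ/2) = 2 × 579 × tan(22.5°) = 479.7 km.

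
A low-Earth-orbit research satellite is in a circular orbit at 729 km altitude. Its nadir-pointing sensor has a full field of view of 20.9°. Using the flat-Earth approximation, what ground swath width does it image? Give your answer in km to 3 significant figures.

Half-angle = 20.9°/2 = 10.45°.
Swath width ≈ 2h·tan(θ/2) = 2 × 729 × tan(10.45°) = 268.9 km.

269 km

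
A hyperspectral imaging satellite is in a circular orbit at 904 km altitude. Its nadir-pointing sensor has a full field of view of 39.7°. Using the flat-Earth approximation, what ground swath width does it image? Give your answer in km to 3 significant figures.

653 km

Half-angle = 39.7°/2 = 19.85°.
Swath width ≈ 2h·tan(θ/2) = 2 × 904 × tan(19.85°) = 652.7 km.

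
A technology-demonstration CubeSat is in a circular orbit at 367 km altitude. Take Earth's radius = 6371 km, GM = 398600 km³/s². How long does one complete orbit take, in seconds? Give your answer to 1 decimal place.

5504.4 seconds

Semi-major axis a = 6371 + 367 = 6738 km. Period T = 2π√(a³/μ) = 2π√(6738³/398600) = 5504.4 s = 91.74 min.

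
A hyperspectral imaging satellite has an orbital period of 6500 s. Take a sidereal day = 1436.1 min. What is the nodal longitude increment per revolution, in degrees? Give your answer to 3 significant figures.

During one orbit Earth rotates (6500.0 / 86166) × 360° = 27.16°.

27.2°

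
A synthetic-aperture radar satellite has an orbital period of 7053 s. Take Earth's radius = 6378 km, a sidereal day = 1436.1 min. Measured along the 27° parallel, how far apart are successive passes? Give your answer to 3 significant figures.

Node shift per orbit = (7053.0/86166) × 360° = 29.47°.
Equatorial spacing = 29.47 × 111.3 km/° = 3280 km.
At 27° latitude, spacing = 3280 × cos(27°) = 2923 km.

2920 km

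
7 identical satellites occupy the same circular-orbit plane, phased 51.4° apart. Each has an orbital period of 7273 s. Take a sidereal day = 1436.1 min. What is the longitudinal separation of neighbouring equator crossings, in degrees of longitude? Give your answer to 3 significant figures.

Single-satellite node shift = (7273.0/86166) × 360° = 30.39°.
With 7 satellites evenly phased, successive equator crossings are 30.39/7 = 4.341° apart.

4.34°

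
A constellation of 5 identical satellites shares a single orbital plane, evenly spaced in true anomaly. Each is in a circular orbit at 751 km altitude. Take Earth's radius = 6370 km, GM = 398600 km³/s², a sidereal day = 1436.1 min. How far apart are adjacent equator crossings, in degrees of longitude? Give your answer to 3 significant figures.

Semi-major axis a = 6370 + 751 = 7121 km. Period T = 2π√(a³/μ) = 2π√(7121³/398600) = 5980.3 s = 99.67 min.
Single-satellite node shift = (5980.3/86166) × 360° = 24.99°.
With 5 satellites evenly phased, successive equator crossings are 24.99/5 = 4.997° apart.

5.00°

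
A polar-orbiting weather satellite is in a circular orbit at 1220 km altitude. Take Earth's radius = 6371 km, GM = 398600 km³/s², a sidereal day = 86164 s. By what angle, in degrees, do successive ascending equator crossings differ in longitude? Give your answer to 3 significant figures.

Semi-major axis a = 6371 + 1220 = 7591 km. Period T = 2π√(a³/μ) = 2π√(7591³/398600) = 6582.0 s = 109.70 min.
During one orbit Earth rotates (6582.0 / 86164) × 360° = 27.50°.

27.5°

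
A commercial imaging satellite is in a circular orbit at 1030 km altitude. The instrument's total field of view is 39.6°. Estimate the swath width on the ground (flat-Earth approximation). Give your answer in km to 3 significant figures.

Half-angle = 39.6°/2 = 19.8°.
Swath width ≈ 2h·tan(θ/2) = 2 × 1030 × tan(19.8°) = 741.6 km.

742 km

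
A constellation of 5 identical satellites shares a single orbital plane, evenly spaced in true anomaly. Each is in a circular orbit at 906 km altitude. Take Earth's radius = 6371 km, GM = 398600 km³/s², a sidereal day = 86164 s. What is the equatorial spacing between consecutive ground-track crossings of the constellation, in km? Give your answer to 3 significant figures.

574 km

Semi-major axis a = 6371 + 906 = 7277 km. Period T = 2π√(a³/μ) = 2π√(7277³/398600) = 6177.9 s = 102.96 min.
Single-satellite node shift = (6177.9/86164) × 360° = 25.81°.
With 5 satellites evenly phased, successive equator crossings are 25.81/5 = 5.162° apart.
That is 5.162 × 111.2 = 574 km at the equator.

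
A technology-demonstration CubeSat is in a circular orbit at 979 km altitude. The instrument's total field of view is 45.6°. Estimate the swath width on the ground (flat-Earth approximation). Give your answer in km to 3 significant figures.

823 km

Half-angle = 45.6°/2 = 22.8°.
Swath width ≈ 2h·tan(θ/2) = 2 × 979 × tan(22.8°) = 823.1 km.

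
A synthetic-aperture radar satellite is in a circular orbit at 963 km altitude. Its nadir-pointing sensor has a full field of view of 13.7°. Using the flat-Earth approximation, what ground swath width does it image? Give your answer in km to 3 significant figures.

231 km

Half-angle = 13.7°/2 = 6.85°.
Swath width ≈ 2h·tan(θ/2) = 2 × 963 × tan(6.85°) = 231.4 km.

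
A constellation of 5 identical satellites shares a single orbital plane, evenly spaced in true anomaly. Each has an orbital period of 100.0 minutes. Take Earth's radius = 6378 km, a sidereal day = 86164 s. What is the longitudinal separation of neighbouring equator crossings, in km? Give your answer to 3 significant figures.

T = 100.0 min = 6000.0 s.
Single-satellite node shift = (6000.0/86164) × 360° = 25.07°.
With 5 satellites evenly phased, successive equator crossings are 25.07/5 = 5.014° apart.
That is 5.014 × 111.3 = 558 km at the equator.

558 km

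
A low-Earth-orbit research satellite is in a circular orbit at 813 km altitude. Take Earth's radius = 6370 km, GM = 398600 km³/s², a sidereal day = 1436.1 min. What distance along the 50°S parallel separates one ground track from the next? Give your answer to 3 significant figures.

Semi-major axis a = 6370 + 813 = 7183 km. Period T = 2π√(a³/μ) = 2π√(7183³/398600) = 6058.6 s = 100.98 min.
Node shift per orbit = (6058.6/86166) × 360° = 25.31°.
Equatorial spacing = 25.31 × 111.2 km/° = 2814 km.
At 50° latitude, spacing = 2814 × cos(50°) = 1809 km.

1810 km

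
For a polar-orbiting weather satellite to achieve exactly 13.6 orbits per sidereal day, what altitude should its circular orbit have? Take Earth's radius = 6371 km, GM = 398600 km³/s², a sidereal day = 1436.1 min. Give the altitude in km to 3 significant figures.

Required period T = 86166 / 13.6 = 6335.7 s.
From T = 2π√(a³/μ): a = (μ T²/4π²)^(1/3) = (398600 × 6335.7² / 4π²)^(1/3) = 7400 km.
Altitude h = a − R = 7400 − 6371 = 1029 km.

1030 km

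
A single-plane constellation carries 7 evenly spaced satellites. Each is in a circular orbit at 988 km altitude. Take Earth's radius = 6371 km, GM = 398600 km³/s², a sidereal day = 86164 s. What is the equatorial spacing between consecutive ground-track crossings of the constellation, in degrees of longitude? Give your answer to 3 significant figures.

Semi-major axis a = 6371 + 988 = 7359 km. Period T = 2π√(a³/μ) = 2π√(7359³/398600) = 6282.6 s = 104.71 min.
Single-satellite node shift = (6282.6/86164) × 360° = 26.25°.
With 7 satellites evenly phased, successive equator crossings are 26.25/7 = 3.750° apart.

3.75°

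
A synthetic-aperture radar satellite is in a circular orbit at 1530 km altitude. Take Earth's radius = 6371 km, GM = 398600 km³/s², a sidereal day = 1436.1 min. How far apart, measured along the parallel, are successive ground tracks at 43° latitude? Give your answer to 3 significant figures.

2370 km

Semi-major axis a = 6371 + 1530 = 7901 km. Period T = 2π√(a³/μ) = 2π√(7901³/398600) = 6989.3 s = 116.49 min.
Node shift per orbit = (6989.3/86166) × 360° = 29.20°.
Equatorial spacing = 29.20 × 111.2 km/° = 3247 km.
At 43° latitude, spacing = 3247 × cos(43°) = 2375 km.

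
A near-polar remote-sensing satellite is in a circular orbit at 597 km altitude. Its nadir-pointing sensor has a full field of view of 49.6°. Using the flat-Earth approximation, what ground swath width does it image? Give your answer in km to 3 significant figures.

552 km

Half-angle = 49.6°/2 = 24.8°.
Swath width ≈ 2h·tan(θ/2) = 2 × 597 × tan(24.8°) = 551.7 km.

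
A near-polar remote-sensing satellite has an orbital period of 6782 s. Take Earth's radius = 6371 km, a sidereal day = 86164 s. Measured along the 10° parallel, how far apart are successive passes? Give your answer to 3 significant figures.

3100 km

Node shift per orbit = (6782.0/86164) × 360° = 28.34°.
Equatorial spacing = 28.34 × 111.2 km/° = 3151 km.
At 10° latitude, spacing = 3151 × cos(10°) = 3103 km.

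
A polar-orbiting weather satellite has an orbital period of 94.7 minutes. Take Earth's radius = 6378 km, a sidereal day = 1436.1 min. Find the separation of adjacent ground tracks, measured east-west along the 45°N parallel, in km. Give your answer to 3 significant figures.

T = 94.7 min = 5682.0 s.
Node shift per orbit = (5682.0/86166) × 360° = 23.74°.
Equatorial spacing = 23.74 × 111.3 km/° = 2643 km.
At 45° latitude, spacing = 2643 × cos(45°) = 1869 km.

1870 km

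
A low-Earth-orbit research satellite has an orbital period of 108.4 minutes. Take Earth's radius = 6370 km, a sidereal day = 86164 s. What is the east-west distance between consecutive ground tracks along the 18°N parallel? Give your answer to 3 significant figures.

2870 km

T = 108.4 min = 6504.0 s.
Node shift per orbit = (6504.0/86164) × 360° = 27.17°.
Equatorial spacing = 27.17 × 111.2 km/° = 3021 km.
At 18° latitude, spacing = 3021 × cos(18°) = 2873 km.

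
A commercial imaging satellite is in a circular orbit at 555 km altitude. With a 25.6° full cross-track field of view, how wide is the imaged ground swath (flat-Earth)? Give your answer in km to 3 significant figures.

252 km

Half-angle = 25.6°/2 = 12.8°.
Swath width ≈ 2h·tan(θ/2) = 2 × 555 × tan(12.8°) = 252.2 km.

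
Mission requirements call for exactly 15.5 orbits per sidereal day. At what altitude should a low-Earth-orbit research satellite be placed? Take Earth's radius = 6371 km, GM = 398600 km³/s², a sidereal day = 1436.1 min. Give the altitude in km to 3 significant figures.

Required period T = 86166 / 15.5 = 5559.1 s.
From T = 2π√(a³/μ): a = (μ T²/4π²)^(1/3) = (398600 × 5559.1² / 4π²)^(1/3) = 6783 km.
Altitude h = a − R = 6783 − 6371 = 412 km.

412 km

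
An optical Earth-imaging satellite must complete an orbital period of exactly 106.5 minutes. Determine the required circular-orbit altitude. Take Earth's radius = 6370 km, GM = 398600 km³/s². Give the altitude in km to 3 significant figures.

1070 km

T = 106.5 min = 6390.0 s.
From T = 2π√(a³/μ): a = (μ T²/4π²)^(1/3) = (398600 × 6390.0² / 4π²)^(1/3) = 7443 km.
Altitude h = a − R = 7443 − 6370 = 1073 km.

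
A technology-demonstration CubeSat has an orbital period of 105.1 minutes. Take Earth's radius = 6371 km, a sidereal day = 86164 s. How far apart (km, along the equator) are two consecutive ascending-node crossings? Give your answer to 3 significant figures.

T = 105.1 min = 6306.0 s.
During one orbit Earth rotates (6306.0 / 86164) × 360° = 26.35°.
At the equator that is 26.35° × (2π·6371/360) km/° = 26.35 × 111.2 = 2930 km.

2930 km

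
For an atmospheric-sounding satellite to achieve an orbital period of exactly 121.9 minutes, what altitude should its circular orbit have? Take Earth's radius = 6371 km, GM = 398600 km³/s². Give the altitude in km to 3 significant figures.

1770 km

T = 121.9 min = 7314.0 s.
From T = 2π√(a³/μ): a = (μ T²/4π²)^(1/3) = (398600 × 7314.0² / 4π²)^(1/3) = 8144 km.
Altitude h = a − R = 8144 − 6371 = 1773 km.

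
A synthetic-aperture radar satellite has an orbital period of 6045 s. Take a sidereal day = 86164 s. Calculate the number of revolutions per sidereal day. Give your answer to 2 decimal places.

Orbits per sidereal day = 86164 / 6045.0 = 14.254.

14.25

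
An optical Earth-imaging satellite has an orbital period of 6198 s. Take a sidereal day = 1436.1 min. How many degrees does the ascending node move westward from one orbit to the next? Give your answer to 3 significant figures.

During one orbit Earth rotates (6198.0 / 86166) × 360° = 25.90°.

25.9°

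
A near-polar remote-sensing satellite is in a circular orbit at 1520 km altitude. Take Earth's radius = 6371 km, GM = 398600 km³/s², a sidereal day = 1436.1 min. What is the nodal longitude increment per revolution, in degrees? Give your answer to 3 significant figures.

29.1°

Semi-major axis a = 6371 + 1520 = 7891 km. Period T = 2π√(a³/μ) = 2π√(7891³/398600) = 6976.0 s = 116.27 min.
During one orbit Earth rotates (6976.0 / 86166) × 360° = 29.15°.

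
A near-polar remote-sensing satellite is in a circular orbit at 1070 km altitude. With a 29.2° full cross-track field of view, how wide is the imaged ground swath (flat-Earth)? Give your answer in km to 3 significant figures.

557 km

Half-angle = 29.2°/2 = 14.6°.
Swath width ≈ 2h·tan(θ/2) = 2 × 1070 × tan(14.6°) = 557.4 km.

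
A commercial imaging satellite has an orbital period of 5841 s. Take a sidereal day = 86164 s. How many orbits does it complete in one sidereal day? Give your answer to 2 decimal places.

14.75

Orbits per sidereal day = 86164 / 5841.0 = 14.752.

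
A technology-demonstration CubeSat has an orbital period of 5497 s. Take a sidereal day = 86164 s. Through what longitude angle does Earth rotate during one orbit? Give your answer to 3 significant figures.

23.0°

During one orbit Earth rotates (5497.0 / 86164) × 360° = 22.97°.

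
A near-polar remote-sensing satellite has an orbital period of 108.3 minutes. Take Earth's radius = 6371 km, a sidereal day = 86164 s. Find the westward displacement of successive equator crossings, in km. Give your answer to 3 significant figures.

T = 108.3 min = 6498.0 s.
During one orbit Earth rotates (6498.0 / 86164) × 360° = 27.15°.
At the equator that is 27.15° × (2π·6371/360) km/° = 27.15 × 111.2 = 3019 km.

3020 km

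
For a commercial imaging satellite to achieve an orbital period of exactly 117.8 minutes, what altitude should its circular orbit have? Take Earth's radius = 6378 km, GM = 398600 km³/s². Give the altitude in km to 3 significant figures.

1580 km

T = 117.8 min = 7068.0 s.
From T = 2π√(a³/μ): a = (μ T²/4π²)^(1/3) = (398600 × 7068.0² / 4π²)^(1/3) = 7960 km.
Altitude h = a − R = 7960 − 6378 = 1582 km.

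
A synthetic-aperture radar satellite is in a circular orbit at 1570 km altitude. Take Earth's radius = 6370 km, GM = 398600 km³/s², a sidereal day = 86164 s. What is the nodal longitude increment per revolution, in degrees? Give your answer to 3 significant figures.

Semi-major axis a = 6370 + 1570 = 7940 km. Period T = 2π√(a³/μ) = 2π√(7940³/398600) = 7041.1 s = 117.35 min.
During one orbit Earth rotates (7041.1 / 86164) × 360° = 29.42°.

29.4°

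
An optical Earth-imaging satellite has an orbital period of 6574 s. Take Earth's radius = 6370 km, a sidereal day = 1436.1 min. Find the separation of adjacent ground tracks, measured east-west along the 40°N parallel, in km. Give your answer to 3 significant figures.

Node shift per orbit = (6574.0/86166) × 360° = 27.47°.
Equatorial spacing = 27.47 × 111.2 km/° = 3054 km.
At 40° latitude, spacing = 3054 × cos(40°) = 2339 km.

2340 km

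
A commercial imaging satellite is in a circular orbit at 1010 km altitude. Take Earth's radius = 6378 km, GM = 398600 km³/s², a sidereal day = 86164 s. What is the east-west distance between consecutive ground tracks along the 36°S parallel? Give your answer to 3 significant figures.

2380 km

Semi-major axis a = 6378 + 1010 = 7388 km. Period T = 2π√(a³/μ) = 2π√(7388³/398600) = 6319.8 s = 105.33 min.
Node shift per orbit = (6319.8/86164) × 360° = 26.40°.
Equatorial spacing = 26.40 × 111.3 km/° = 2939 km.
At 36° latitude, spacing = 2939 × cos(36°) = 2378 km.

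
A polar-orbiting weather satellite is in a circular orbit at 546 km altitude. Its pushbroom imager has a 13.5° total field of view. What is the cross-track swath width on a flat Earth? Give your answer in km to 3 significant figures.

Half-angle = 13.5°/2 = 6.75°.
Swath width ≈ 2h·tan(θ/2) = 2 × 546 × tan(6.75°) = 129.2 km.

129 km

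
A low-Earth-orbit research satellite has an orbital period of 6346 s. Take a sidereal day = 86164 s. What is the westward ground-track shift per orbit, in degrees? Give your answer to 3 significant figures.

26.5°

During one orbit Earth rotates (6346.0 / 86164) × 360° = 26.51°.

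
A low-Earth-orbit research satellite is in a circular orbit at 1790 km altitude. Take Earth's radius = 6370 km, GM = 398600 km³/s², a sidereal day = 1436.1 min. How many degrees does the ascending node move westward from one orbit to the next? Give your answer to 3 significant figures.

30.6°

Semi-major axis a = 6370 + 1790 = 8160 km. Period T = 2π√(a³/μ) = 2π√(8160³/398600) = 7335.8 s = 122.26 min.
During one orbit Earth rotates (7335.8 / 86166) × 360° = 30.65°.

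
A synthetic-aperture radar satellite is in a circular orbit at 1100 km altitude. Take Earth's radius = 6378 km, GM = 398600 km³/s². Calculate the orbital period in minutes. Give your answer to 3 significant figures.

107 min

Semi-major axis a = 6378 + 1100 = 7478 km. Period T = 2π√(a³/μ) = 2π√(7478³/398600) = 6435.6 s = 107.26 min.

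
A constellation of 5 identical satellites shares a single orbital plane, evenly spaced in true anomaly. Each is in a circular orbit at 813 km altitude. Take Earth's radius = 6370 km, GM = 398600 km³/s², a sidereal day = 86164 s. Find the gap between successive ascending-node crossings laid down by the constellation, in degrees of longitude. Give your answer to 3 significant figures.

Semi-major axis a = 6370 + 813 = 7183 km. Period T = 2π√(a³/μ) = 2π√(7183³/398600) = 6058.6 s = 100.98 min.
Single-satellite node shift = (6058.6/86164) × 360° = 25.31°.
With 5 satellites evenly phased, successive equator crossings are 25.31/5 = 5.063° apart.

5.06°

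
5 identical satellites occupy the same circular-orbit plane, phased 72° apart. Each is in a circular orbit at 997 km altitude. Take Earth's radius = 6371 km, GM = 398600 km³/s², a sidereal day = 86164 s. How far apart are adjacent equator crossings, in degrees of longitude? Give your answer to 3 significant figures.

5.26°

Semi-major axis a = 6371 + 997 = 7368 km. Period T = 2π√(a³/μ) = 2π√(7368³/398600) = 6294.1 s = 104.90 min.
Single-satellite node shift = (6294.1/86164) × 360° = 26.30°.
With 5 satellites evenly phased, successive equator crossings are 26.30/5 = 5.259° apart.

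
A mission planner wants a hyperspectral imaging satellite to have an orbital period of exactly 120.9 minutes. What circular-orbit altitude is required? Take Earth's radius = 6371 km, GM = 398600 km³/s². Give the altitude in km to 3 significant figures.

T = 120.9 min = 7254.0 s.
From T = 2π√(a³/μ): a = (μ T²/4π²)^(1/3) = (398600 × 7254.0² / 4π²)^(1/3) = 8099 km.
Altitude h = a − R = 8099 − 6371 = 1728 km.

1730 km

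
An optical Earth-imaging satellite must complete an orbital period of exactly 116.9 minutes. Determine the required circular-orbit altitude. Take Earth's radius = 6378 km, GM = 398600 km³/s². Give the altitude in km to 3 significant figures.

T = 116.9 min = 7014.0 s.
From T = 2π√(a³/μ): a = (μ T²/4π²)^(1/3) = (398600 × 7014.0² / 4π²)^(1/3) = 7920 km.
Altitude h = a − R = 7920 − 6378 = 1542 km.

1540 km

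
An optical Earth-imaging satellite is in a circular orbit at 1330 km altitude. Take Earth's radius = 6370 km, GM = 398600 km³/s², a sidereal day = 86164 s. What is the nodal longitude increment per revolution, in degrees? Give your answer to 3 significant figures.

28.1°

Semi-major axis a = 6370 + 1330 = 7700 km. Period T = 2π√(a³/μ) = 2π√(7700³/398600) = 6724.3 s = 112.07 min.
During one orbit Earth rotates (6724.3 / 86164) × 360° = 28.09°.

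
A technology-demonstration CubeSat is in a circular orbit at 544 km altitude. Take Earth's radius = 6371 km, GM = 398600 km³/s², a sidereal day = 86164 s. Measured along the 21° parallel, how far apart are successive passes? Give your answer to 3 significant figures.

2480 km

Semi-major axis a = 6371 + 544 = 6915 km. Period T = 2π√(a³/μ) = 2π√(6915³/398600) = 5722.7 s = 95.38 min.
Node shift per orbit = (5722.7/86164) × 360° = 23.91°.
Equatorial spacing = 23.91 × 111.2 km/° = 2659 km.
At 21° latitude, spacing = 2659 × cos(21°) = 2482 km.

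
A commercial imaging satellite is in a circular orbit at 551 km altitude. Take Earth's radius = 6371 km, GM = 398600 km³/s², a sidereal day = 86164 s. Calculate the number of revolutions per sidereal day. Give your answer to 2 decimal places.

Semi-major axis a = 6371 + 551 = 6922 km. Period T = 2π√(a³/μ) = 2π√(6922³/398600) = 5731.4 s = 95.52 min.
Orbits per sidereal day = 86164 / 5731.4 = 15.034.

15.03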